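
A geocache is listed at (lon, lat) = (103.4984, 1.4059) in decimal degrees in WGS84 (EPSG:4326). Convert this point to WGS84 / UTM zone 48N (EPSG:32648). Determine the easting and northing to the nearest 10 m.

E 332940 m, N 155450 m

Zone 48 central meridian λ₀ = 6×48 − 183 = 105°; Δλ = -1.5016°.
Transverse Mercator on WGS84 with k₀ = 0.9996 gives E = 332940.247 m, N = 155448.225 m.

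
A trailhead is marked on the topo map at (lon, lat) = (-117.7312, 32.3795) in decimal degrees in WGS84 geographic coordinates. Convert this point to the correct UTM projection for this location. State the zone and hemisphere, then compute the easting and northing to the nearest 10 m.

Zone 11N: E 431220 m, N 3582740 m

Longitude -117.7312° lies in the 6° band [-120°, -114°), giving zone 11; latitude is north of the equator, so 11N.
Zone 11 central meridian λ₀ = 6×11 − 183 = -117°; Δλ = -0.7312°.
Transverse Mercator on WGS84 with k₀ = 0.9996 gives E = 431219.437 m, N = 3582736.708 m.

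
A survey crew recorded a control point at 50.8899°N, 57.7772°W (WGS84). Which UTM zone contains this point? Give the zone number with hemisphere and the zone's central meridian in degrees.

UTM zone = ⌊(λ + 180)/6⌋ + 1; -57.7772° ∈ [-60°, -54°) → zone 21.
Hemisphere: N (φ ≥ 0).
Central meridian λ₀ = 6×21 − 183 = -57°.

Zone 21N, central meridian -57°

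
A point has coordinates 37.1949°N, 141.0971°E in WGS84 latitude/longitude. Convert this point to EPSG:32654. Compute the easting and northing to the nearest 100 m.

Zone 54 central meridian λ₀ = 6×54 − 183 = 141°; Δλ = +0.0971°.
Transverse Mercator on WGS84 with k₀ = 0.9996 gives E = 508617.476 m, N = 4116498.031 m.

E 508600 m, N 4116500 m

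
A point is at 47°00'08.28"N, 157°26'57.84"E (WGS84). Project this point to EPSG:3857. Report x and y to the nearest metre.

x 17527187 m, y 5942449 m

Web Mercator is spherical with R = a = 6378137 m.
x = R·λ = 6378137 × 2.748010435 = 17527187.034 m.
y = R·ln tan(π/4 + φ/2) = 6378137 × 0.931690476 = 5942449.499 m.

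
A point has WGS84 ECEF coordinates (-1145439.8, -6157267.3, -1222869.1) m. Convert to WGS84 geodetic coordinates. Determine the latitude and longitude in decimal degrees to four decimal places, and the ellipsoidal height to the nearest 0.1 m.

λ = atan2(Y, X) = -100.53829959°; p = √(X²+Y²) = 6262904.5 m.
Bowring's method on WGS84 (a = 6378137 m, b = 6356752.314 m) gives φ = -11.12089987°, h = 3826.177 m.

lat -11.1209°, lon -100.5383°, h 3826.2 m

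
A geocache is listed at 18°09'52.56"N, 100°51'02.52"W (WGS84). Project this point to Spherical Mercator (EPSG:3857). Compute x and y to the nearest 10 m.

Web Mercator is spherical with R = a = 6378137 m.
x = R·λ = 6378137 × -1.760176768 = -11226648.570 m.
y = R·ln tan(π/4 + φ/2) = 6378137 × 0.322480328 = 2056823.709 m.

x -11226650 m, y 2056820 m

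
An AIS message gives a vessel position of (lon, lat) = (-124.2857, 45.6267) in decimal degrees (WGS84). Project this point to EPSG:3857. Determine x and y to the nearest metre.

Web Mercator is spherical with R = a = 6378137 m.
x = R·λ = 6378137 × -2.169194678 = -13835420.837 m.
y = R·ln tan(π/4 + φ/2) = 6378137 × 0.896927757 = 5720728.113 m.

x -13835421 m, y 5720728 m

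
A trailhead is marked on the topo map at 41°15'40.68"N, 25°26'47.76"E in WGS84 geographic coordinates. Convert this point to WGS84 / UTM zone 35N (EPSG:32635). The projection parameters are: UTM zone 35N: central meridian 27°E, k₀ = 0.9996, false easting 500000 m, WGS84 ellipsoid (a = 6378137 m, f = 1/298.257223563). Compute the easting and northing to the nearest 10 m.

Zone 35 central meridian λ₀ = 6×35 − 183 = 27°; Δλ = -1.5534°.
Transverse Mercator on WGS84 with k₀ = 0.9996 gives E = 369871.882 m, N = 4568928.010 m.

E 369870 m, N 4568930 m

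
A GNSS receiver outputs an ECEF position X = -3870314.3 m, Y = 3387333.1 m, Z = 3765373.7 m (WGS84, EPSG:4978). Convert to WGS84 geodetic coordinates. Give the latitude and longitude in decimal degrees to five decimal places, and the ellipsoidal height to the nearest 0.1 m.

λ = atan2(Y, X) = 138.80730011°; p = √(X²+Y²) = 5143282.8 m.
Bowring's method on WGS84 (a = 6378137 m, b = 6356752.314 m) gives φ = 36.39119988°, h = 3625.738 m.

lat 36.39120°, lon 138.80730°, h 3625.7 m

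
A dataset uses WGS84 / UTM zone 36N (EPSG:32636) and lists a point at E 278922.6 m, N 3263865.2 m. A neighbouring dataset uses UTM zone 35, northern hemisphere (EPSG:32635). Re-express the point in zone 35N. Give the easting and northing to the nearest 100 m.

E 860700 m, N 3267500 m

UTM 36N → geographic: φ = 29.48480016°, λ = 30.71979982°.
UTM 35N (λ₀ = 27°) forward: E = 860736.267 m, N = 3267467.991 m.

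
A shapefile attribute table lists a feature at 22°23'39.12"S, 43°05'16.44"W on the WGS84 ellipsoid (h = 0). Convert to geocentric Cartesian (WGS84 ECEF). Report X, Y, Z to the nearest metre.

WGS84: a = 6378137 m, e² = 0.006694380; N(φ) = a/√(1−e²sin²φ) = 6381237.901 m.
X = (N+h)·cosφ·cosλ = 4308804.540 m; Y = (N+h)·cosφ·sinλ = -4030401.519 m; Z = (N(1−e²)+h)·sinφ = -2414828.759 m.

X 4308805 m, Y -4030402 m, Z -2414829 m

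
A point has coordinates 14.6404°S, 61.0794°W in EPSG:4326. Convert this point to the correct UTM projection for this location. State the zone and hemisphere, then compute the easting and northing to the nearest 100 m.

Zone 20S: E 706900 m, N 8380600 m

Longitude -61.0794° lies in the 6° band [-66°, -60°), giving zone 20; latitude is south of the equator, so 20S.
Zone 20 central meridian λ₀ = 6×20 − 183 = -63°; Δλ = +1.9206°.
Transverse Mercator on WGS84 with k₀ = 0.9996 gives E = 706853.881 m, N = 8380570.222 m.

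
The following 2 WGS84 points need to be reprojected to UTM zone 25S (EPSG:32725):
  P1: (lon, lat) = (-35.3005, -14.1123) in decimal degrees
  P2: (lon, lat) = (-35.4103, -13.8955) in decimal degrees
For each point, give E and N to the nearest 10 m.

P1: E 251630 m, N 8438640 m; P2: E 239520 m, N 8462510 m

UTM zone 25S: λ₀ = -33°, k₀ = 0.9996.
P1 (-14.1123°, -35.3005°) → (251629.127, 8438637.583) m.
P2 (-13.8955°, -35.4103°) → (239524.208, 8462514.512) m.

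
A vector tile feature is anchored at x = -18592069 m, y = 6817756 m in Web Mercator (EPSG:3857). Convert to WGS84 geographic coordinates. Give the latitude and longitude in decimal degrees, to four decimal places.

lat 52.0974°, lon -167.0154°

R = 6378137 m. λ = x/R = -167.01539746°.
φ = 2·arctan(exp(y/R)) − 90° = 2·arctan(2.91225) − 90° = 52.09740100°.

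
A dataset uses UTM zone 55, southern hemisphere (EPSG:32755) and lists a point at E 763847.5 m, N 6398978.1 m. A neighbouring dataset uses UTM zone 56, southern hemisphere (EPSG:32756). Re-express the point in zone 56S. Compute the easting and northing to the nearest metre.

E 200196 m, N 6397965 m

UTM 55S → geographic: φ = -32.51519960°, λ = 149.80869995°.
UTM 56S (λ₀ = 153°) forward: E = 200196.433 m, N = 6397965.188 m.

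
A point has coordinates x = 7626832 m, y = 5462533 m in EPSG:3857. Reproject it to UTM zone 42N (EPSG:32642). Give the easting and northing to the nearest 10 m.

E 460940 m, N 4869900 m

Web Mercator inverse (R = 6378137 m) → φ = 43.98119806°, λ = 68.51299755°.
UTM 42N forward: E = 460942.666 m, N = 4869899.822 m.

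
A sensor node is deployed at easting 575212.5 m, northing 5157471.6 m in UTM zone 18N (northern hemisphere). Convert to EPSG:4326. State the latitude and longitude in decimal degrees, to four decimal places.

lat 46.5666°, lon -74.0186°

Zone 18N: λ₀ = -75°, k₀ = 0.9996, false easting 500000 m.
Meridian distance M = (N − FN)/k₀ = 5159535.4 m.
Inverse transverse Mercator on WGS84 gives φ = 46.56660040°, λ = -74.01859974°.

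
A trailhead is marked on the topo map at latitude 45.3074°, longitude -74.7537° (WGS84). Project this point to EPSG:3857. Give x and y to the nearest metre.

Web Mercator is spherical with R = a = 6378137 m.
x = R·λ = 6378137 × -1.304698193 = -8321543.819 m.
y = R·ln tan(π/4 + φ/2) = 6378137 × 0.888981507 = 5670045.845 m.

x -8321544 m, y 5670046 m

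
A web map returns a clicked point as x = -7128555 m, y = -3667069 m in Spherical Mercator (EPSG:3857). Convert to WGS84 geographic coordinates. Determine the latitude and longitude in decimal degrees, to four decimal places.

lat -31.2639°, lon -64.0369°

R = 6378137 m. λ = x/R = -64.03689910°.
φ = 2·arctan(exp(y/R)) − 90° = 2·arctan(0.56274) − 90° = -31.26389834°.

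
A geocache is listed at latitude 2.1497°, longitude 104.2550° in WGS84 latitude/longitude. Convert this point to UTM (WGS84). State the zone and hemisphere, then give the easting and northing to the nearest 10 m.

Longitude 104.2550° lies in the 6° band [102°, 108°), giving zone 48; latitude is north of the equator, so 48N.
Zone 48 central meridian λ₀ = 6×48 − 183 = 105°; Δλ = -0.7450°.
Transverse Mercator on WGS84 with k₀ = 0.9996 gives E = 417155.761 m, N = 237627.763 m.

Zone 48N: E 417160 m, N 237630 m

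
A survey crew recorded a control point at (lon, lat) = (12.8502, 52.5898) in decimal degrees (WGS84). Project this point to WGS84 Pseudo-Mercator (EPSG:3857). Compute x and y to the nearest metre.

x 1430478 m, y 6907480 m

Web Mercator is spherical with R = a = 6378137 m.
x = R·λ = 6378137 × 0.224278300 = 1430477.721 m.
y = R·ln tan(π/4 + φ/2) = 6378137 × 1.082993287 = 6907479.555 m.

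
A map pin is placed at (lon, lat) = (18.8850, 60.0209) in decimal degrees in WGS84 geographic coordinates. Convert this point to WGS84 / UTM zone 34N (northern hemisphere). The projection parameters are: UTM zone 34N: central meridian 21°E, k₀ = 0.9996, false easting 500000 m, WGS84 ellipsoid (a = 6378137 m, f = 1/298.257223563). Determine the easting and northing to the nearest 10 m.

E 382120 m, N 6655620 m

Zone 34 central meridian λ₀ = 6×34 − 183 = 21°; Δλ = -2.1150°.
Transverse Mercator on WGS84 with k₀ = 0.9996 gives E = 382118.018 m, N = 6655623.736 m.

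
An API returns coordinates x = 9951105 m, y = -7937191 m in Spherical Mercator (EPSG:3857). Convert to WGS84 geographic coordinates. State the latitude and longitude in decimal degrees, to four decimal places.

R = 6378137 m. λ = x/R = 89.39229715°.
φ = 2·arctan(exp(y/R)) − 90° = 2·arctan(0.28810) − 90° = -57.85629981°.

lat -57.8563°, lon 89.3923°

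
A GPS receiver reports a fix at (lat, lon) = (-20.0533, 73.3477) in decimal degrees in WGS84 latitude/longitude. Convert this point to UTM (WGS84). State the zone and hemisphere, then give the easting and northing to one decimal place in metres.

Longitude 73.3477° lies in the 6° band [72°, 78°), giving zone 43; latitude is south of the equator, so 43S.
Zone 43 central meridian λ₀ = 6×43 − 183 = 75°; Δλ = -1.6523°.
Transverse Mercator on WGS84 with k₀ = 0.9996 gives E = 327200.587 m, N = 7781765.975 m.

Zone 43S: E 327200.6 m, N 7781766.0 m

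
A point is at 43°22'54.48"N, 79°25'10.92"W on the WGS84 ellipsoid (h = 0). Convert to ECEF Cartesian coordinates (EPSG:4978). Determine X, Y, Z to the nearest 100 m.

WGS84: a = 6378137 m, e² = 0.006694380; N(φ) = a/√(1−e²sin²φ) = 6388232.705 m.
X = (N+h)·cosφ·cosλ = 852502.606 m; Y = (N+h)·cosφ·sinλ = -4563985.636 m; Z = (N(1−e²)+h)·sinφ = 4358426.703 m.

X 852500 m, Y -4564000 m, Z 4358400 m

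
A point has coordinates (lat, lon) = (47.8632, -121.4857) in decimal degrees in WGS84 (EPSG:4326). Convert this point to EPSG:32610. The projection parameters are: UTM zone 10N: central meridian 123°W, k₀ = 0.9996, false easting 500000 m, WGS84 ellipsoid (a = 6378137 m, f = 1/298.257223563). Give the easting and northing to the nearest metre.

Zone 10 central meridian λ₀ = 6×10 − 183 = -123°; Δλ = +1.5143°.
Transverse Mercator on WGS84 with k₀ = 0.9996 gives E = 613256.983 m, N = 5302205.622 m.

E 613257 m, N 5302206 m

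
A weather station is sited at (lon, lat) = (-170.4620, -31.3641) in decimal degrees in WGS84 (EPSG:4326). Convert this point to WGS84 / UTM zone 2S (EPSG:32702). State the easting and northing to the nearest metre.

Zone 2 central meridian λ₀ = 6×2 − 183 = -171°; Δλ = +0.5380°.
Transverse Mercator on WGS84 with k₀ = 0.9996 gives E = 551164.906 m, N = 6529920.471 m.

E 551165 m, N 6529920 m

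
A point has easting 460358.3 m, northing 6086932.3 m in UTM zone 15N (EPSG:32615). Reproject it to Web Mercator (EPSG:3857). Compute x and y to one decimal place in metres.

x -10421574.9 m, y 7347866.2 m

Unproject from UTM 15N (λ₀ = -93°) → φ = 54.92780027°, λ = -93.61860005°.
Web Mercator (R = 6378137 m): x = -10421574.886 m, y = 7347866.207 m.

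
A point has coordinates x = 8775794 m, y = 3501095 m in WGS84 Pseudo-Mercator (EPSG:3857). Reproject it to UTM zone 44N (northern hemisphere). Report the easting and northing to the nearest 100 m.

E 291100 m, N 3318600 m

Web Mercator inverse (R = 6378137 m) → φ = 29.98090037°, λ = 78.83429880°.
UTM 44N forward: E = 291058.055 m, N = 3318642.845 m.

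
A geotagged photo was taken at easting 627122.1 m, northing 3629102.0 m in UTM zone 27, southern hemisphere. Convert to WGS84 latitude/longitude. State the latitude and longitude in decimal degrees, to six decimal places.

lat -57.462900°, lon -18.880799°

Zone 27S: λ₀ = -21°, k₀ = 0.9996, false easting 500000 m, false northing 10000000 m.
Meridian distance M = (N − FN)/k₀ = -6373447.4 m.
Inverse transverse Mercator on WGS84 gives φ = -57.46290001°, λ = -18.88079947°.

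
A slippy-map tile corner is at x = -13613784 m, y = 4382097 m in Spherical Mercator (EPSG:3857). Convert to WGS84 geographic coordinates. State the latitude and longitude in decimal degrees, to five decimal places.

R = 6378137 m. λ = x/R = -122.29470242°.
φ = 2·arctan(exp(y/R)) − 90° = 2·arctan(1.98784) − 90° = 36.58989815°.

lat 36.58990°, lon -122.29470°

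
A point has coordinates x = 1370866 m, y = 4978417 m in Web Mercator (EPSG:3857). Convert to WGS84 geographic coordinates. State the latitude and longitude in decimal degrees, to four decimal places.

R = 6378137 m. λ = x/R = 12.31469880°.
φ = 2·arctan(exp(y/R)) − 90° = 2·arctan(2.18266) − 90° = 40.76960079°.

lat 40.7696°, lon 12.3147°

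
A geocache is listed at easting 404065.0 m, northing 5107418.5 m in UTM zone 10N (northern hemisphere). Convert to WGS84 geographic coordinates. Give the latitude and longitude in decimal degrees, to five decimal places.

lat 46.11360°, lon -124.24150°

Zone 10N: λ₀ = -123°, k₀ = 0.9996, false easting 500000 m.
Meridian distance M = (N − FN)/k₀ = 5109462.3 m.
Inverse transverse Mercator on WGS84 gives φ = 46.11359994°, λ = -124.24149982°.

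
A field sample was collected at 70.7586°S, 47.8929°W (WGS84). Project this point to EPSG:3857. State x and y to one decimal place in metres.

x -5331413.2 m, y -11320232.4 m

Web Mercator is spherical with R = a = 6378137 m.
x = R·λ = 6378137 × -0.835888793 = -5331413.241 m.
y = R·ln tan(π/4 + φ/2) = 6378137 × -1.774849368 = -11320232.425 m.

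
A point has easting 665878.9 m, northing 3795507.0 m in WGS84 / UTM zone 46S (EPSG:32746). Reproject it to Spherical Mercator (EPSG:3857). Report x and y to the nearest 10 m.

x 10648500 m, y -7549880 m

Unproject from UTM 46S (λ₀ = 93°) → φ = -55.95709980°, λ = 95.65710048°.
Web Mercator (R = 6378137 m): x = 10648499.716 m, y = -7549880.175 m.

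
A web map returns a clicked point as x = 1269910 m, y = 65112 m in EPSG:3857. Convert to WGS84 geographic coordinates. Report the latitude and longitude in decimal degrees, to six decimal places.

lat 0.584901°, lon 11.407796°

R = 6378137 m. λ = x/R = 11.40779562°.
φ = 2·arctan(exp(y/R)) − 90° = 2·arctan(1.01026) − 90° = 0.58490089°.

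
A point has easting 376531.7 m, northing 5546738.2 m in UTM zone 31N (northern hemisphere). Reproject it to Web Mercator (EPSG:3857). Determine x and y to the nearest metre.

x 141932 m, y 6456691 m

Unproject from UTM 31N (λ₀ = 3°) → φ = 50.06010027°, λ = 1.27499949°.
Web Mercator (R = 6378137 m): x = 141932.294 m, y = 6456690.661 m.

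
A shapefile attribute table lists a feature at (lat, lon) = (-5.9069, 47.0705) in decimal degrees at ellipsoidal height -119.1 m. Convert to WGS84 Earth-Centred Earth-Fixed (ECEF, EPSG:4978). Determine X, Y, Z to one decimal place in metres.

X 4321143.0 m, Y 4645305.0 m, Z -652005.7 m

WGS84: a = 6378137 m, e² = 0.006694380; N(φ) = a/√(1−e²sin²φ) = 6378363.116 m.
X = (N+h)·cosφ·cosλ = 4321143.012 m; Y = (N+h)·cosφ·sinλ = 4645305.042 m; Z = (N(1−e²)+h)·sinφ = -652005.654 m.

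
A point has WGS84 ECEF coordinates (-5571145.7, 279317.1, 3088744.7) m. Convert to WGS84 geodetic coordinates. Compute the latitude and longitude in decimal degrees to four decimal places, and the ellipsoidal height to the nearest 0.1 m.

λ = atan2(Y, X) = 177.12980009°; p = √(X²+Y²) = 5578143.3 m.
Bowring's method on WGS84 (a = 6378137 m, b = 6356752.314 m) gives φ = 29.13759957°, h = 3108.323 m.

lat 29.1376°, lon 177.1298°, h 3108.3 m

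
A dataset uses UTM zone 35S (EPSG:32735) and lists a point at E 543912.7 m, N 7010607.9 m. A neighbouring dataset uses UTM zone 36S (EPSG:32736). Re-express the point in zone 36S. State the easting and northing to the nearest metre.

UTM 35S → geographic: φ = -27.02600023°, λ = 27.44269984°.
UTM 36S (λ₀ = 33°) forward: E = -51752.878 m, N = 6998501.224 m.

E -51753 m, N 6998501 m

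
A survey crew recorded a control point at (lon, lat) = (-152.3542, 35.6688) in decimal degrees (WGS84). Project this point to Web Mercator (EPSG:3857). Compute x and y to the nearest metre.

Web Mercator is spherical with R = a = 6378137 m.
x = R·λ = 6378137 × -2.659082419 = -16959991.964 m.
y = R·ln tan(π/4 + φ/2) = 6378137 × 0.667145272 = 4255143.941 m.

x -16959992 m, y 4255144 m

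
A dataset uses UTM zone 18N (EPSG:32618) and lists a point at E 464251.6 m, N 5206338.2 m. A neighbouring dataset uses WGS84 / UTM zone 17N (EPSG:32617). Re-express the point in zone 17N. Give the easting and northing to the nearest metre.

E 920278 m, N 5221088 m

UTM 18N → geographic: φ = 47.00959961°, λ = -75.47030005°.
UTM 17N (λ₀ = -81°) forward: E = 920277.578 m, N = 5221088.011 m.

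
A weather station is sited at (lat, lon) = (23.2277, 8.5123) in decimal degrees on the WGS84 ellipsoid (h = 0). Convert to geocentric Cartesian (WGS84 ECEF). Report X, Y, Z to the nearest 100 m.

WGS84: a = 6378137 m, e² = 0.006694380; N(φ) = a/√(1−e²sin²φ) = 6381460.204 m.
X = (N+h)·cosφ·cosλ = 5799610.042 m; Y = (N+h)·cosφ·sinλ = 868030.412 m; Z = (N(1−e²)+h)·sinφ = 2499911.853 m.

X 5799600 m, Y 868000 m, Z 2499900 m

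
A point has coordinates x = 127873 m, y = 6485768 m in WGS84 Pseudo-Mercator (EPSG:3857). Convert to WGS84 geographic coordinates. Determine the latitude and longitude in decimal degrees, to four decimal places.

R = 6378137 m. λ = x/R = 1.14870270°.
φ = 2·arctan(exp(y/R)) − 90° = 2·arctan(2.76454) − 90° = 50.22749741°.

lat 50.2275°, lon 1.1487°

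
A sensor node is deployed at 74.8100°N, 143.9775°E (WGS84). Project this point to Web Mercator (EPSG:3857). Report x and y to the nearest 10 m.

x 16027500 m, y 12851020 m

Web Mercator is spherical with R = a = 6378137 m.
x = R·λ = 6378137 × 2.512881424 = 16027501.986 m.
y = R·ln tan(π/4 + φ/2) = 6378137 × 2.014855509 = 12851024.470 m.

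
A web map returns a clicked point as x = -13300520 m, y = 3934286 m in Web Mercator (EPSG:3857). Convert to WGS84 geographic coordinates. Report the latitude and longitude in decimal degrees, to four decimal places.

lat 33.2932°, lon -119.4806°

R = 6378137 m. λ = x/R = -119.48060403°.
φ = 2·arctan(exp(y/R)) − 90° = 2·arctan(1.85306) − 90° = 33.29319745°.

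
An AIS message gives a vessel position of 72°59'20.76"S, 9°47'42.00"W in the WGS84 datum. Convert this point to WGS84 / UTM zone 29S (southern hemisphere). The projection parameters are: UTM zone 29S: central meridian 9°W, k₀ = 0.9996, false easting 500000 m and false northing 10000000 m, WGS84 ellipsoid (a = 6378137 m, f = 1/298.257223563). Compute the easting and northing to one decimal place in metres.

Zone 29 central meridian λ₀ = 6×29 − 183 = -9°; Δλ = -0.7950°.
Transverse Mercator on WGS84 with k₀ = 0.9996 gives E = 474040.767 m, N = 1900563.906 m.

E 474040.8 m, N 1900563.9 m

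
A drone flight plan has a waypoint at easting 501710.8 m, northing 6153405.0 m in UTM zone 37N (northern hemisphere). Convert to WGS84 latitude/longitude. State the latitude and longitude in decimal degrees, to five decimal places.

Zone 37N: λ₀ = 39°, k₀ = 0.9996, false easting 500000 m.
Meridian distance M = (N − FN)/k₀ = 6155867.3 m.
Inverse transverse Mercator on WGS84 gives φ = 55.52670043°, λ = 39.02710056°.

lat 55.52670°, lon 39.02710°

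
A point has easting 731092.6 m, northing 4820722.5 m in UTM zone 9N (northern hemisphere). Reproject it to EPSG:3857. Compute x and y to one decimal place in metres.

Unproject from UTM 9N (λ₀ = -129°) → φ = 43.50369985°, λ = -126.14140040°.
Web Mercator (R = 6378137 m): x = -14041996.460 m, y = 5388957.088 m.

x -14041996.5 m, y 5388957.1 m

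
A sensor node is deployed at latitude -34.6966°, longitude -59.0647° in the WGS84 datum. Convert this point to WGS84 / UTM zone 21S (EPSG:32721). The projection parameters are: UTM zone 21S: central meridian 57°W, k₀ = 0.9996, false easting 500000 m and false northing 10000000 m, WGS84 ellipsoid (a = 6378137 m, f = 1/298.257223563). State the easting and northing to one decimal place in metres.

Zone 21 central meridian λ₀ = 6×21 − 183 = -57°; Δλ = -2.0647°.
Transverse Mercator on WGS84 with k₀ = 0.9996 gives E = 310885.396 m, N = 6158661.877 m.

E 310885.4 m, N 6158661.9 m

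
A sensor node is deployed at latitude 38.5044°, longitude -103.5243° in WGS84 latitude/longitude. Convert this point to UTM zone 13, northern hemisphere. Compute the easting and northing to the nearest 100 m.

Zone 13 central meridian λ₀ = 6×13 − 183 = -105°; Δλ = +1.4757°.
Transverse Mercator on WGS84 with k₀ = 0.9996 gives E = 628673.306 m, N = 4262813.419 m.

E 628700 m, N 4262800 m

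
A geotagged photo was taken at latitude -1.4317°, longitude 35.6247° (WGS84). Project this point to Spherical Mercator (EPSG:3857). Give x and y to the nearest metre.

x 3965723 m, y -159393 m

Web Mercator is spherical with R = a = 6378137 m.
x = R·λ = 6378137 × 0.621768310 = 3965723.464 m.
y = R·ln tan(π/4 + φ/2) = 6378137 × -0.024990480 = -159392.703 m.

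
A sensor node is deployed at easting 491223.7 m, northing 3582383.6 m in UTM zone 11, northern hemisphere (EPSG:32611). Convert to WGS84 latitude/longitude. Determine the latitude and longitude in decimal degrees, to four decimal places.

Zone 11N: λ₀ = -117°, k₀ = 0.9996, false easting 500000 m.
Meridian distance M = (N − FN)/k₀ = 3583817.1 m.
Inverse transverse Mercator on WGS84 gives φ = 32.37840036°, λ = -117.09330000°.

lat 32.3784°, lon -117.0933°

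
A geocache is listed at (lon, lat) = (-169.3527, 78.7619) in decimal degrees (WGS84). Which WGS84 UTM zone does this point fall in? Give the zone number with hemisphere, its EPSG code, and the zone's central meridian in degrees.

UTM zone = ⌊(λ + 180)/6⌋ + 1; -169.3527° ∈ [-174°, -168°) → zone 2.
Hemisphere: N (φ ≥ 0).
Central meridian λ₀ = 6×2 − 183 = -171°.
EPSG code: 32602.

Zone 2N (EPSG:32602), central meridian -171°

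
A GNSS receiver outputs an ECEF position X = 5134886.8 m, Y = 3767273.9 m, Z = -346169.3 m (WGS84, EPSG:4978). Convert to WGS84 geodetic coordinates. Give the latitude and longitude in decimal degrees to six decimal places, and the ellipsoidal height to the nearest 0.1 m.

λ = atan2(Y, X) = 36.26610027°; p = √(X²+Y²) = 6368627.4 m.
Bowring's method on WGS84 (a = 6378137 m, b = 6356752.314 m) gives φ = -3.13220037°, h = -45.131 m.

lat -3.132200°, lon 36.266100°, h -45.1 m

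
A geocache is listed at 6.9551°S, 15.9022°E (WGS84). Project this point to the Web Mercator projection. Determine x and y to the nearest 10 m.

x 1770220 m, y -776150 m

Web Mercator is spherical with R = a = 6378137 m.
x = R·λ = 6378137 × 0.277545748 = 1770224.806 m.
y = R·ln tan(π/4 + φ/2) = 6378137 × -0.121688618 = -776146.675 m.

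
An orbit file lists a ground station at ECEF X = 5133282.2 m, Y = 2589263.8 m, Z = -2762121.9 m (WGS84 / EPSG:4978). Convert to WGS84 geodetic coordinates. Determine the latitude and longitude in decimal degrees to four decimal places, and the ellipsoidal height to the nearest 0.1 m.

lat -25.8112°, lon 26.7667°, h 4305.6 m

λ = atan2(Y, X) = 26.76669978°; p = √(X²+Y²) = 5749336.8 m.
Bowring's method on WGS84 (a = 6378137 m, b = 6356752.314 m) gives φ = -25.81119968°, h = 4305.590 m.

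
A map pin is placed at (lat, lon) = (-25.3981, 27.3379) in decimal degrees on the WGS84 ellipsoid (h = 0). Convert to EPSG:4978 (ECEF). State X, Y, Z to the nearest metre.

X 5121340 m, Y 2647612 m, Z -2718977 m

WGS84: a = 6378137 m, e² = 0.006694380; N(φ) = a/√(1−e²sin²φ) = 6382067.956 m.
X = (N+h)·cosφ·cosλ = 5121339.617 m; Y = (N+h)·cosφ·sinλ = 2647612.082 m; Z = (N(1−e²)+h)·sinφ = -2718977.449 m.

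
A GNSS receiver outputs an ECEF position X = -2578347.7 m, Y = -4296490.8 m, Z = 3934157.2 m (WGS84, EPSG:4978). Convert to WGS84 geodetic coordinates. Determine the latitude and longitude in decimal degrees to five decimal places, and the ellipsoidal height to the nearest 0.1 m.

lat 38.32400°, lon -120.96820°, h 703.2 m

λ = atan2(Y, X) = -120.96820037°; p = √(X²+Y²) = 5010759.4 m.
Bowring's method on WGS84 (a = 6378137 m, b = 6356752.314 m) gives φ = 38.32400014°, h = 703.220 m.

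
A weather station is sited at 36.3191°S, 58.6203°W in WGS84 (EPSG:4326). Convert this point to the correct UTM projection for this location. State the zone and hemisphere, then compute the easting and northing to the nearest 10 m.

Zone 21S: E 354550 m, N 5979440 m

Longitude -58.6203° lies in the 6° band [-60°, -54°), giving zone 21; latitude is south of the equator, so 21S.
Zone 21 central meridian λ₀ = 6×21 − 183 = -57°; Δλ = -1.6203°.
Transverse Mercator on WGS84 with k₀ = 0.9996 gives E = 354550.954 m, N = 5979439.462 m.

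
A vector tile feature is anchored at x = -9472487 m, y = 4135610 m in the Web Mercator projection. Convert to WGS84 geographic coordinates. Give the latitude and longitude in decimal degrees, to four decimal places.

lat 34.7917°, lon -85.0928°

R = 6378137 m. λ = x/R = -85.09279851°.
φ = 2·arctan(exp(y/R)) − 90° = 2·arctan(1.91249) − 90° = 34.79170065°.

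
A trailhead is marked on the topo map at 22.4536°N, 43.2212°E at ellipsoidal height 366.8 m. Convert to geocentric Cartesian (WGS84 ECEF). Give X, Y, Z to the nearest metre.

WGS84: a = 6378137 m, e² = 0.006694380; N(φ) = a/√(1−e²sin²φ) = 6381253.532 m.
X = (N+h)·cosφ·cosλ = 4297834.663 m; Y = (N+h)·cosφ·sinλ = 4038929.005 m; Z = (N(1−e²)+h)·sinφ = 2421049.212 m.

X 4297835 m, Y 4038929 m, Z 2421049 m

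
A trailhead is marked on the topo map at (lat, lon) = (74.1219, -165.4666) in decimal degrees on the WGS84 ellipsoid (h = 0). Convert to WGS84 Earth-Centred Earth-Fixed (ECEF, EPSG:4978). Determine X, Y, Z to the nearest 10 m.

WGS84: a = 6378137 m, e² = 0.006694380; N(φ) = a/√(1−e²sin²φ) = 6397980.044 m.
X = (N+h)·cosφ·cosλ = -1694422.351 m; Y = (N+h)·cosφ·sinλ = -439261.384 m; Z = (N(1−e²)+h)·sinφ = 6112674.866 m.

X -1694420 m, Y -439260 m, Z 6112670 m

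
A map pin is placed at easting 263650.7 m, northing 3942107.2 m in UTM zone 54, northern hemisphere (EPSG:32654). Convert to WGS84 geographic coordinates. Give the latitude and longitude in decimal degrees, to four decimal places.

lat 35.5945°, lon 138.3912°

Zone 54N: λ₀ = 141°, k₀ = 0.9996, false easting 500000 m.
Meridian distance M = (N − FN)/k₀ = 3943684.7 m.
Inverse transverse Mercator on WGS84 gives φ = 35.59449999°, λ = 138.39119977°.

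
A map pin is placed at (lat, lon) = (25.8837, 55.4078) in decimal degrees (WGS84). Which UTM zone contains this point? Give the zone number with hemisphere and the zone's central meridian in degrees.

UTM zone = ⌊(λ + 180)/6⌋ + 1; 55.4078° ∈ [54°, 60°) → zone 40.
Hemisphere: N (φ ≥ 0).
Central meridian λ₀ = 6×40 − 183 = 57°.

Zone 40N, central meridian 57°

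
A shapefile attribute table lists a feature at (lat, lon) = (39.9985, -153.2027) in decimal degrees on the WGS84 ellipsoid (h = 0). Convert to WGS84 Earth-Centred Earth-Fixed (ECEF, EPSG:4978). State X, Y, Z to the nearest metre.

WGS84: a = 6378137 m, e² = 0.006694380; N(φ) = a/√(1−e²sin²φ) = 6386975.613 m.
X = (N+h)·cosφ·cosλ = -4367360.927 m; Y = (N+h)·cosφ·sinλ = -2205854.435 m; Z = (N(1−e²)+h)·sinφ = 4077857.985 m.

X -4367361 m, Y -2205854 m, Z 4077858 m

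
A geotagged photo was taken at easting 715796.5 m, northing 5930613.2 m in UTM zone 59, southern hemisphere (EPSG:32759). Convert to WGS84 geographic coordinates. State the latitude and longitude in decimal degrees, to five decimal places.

Zone 59S: λ₀ = 171°, k₀ = 0.9996, false easting 500000 m, false northing 10000000 m.
Meridian distance M = (N − FN)/k₀ = -4071015.2 m.
Inverse transverse Mercator on WGS84 gives φ = -36.74570017°, λ = 173.41710008°.

lat -36.74570°, lon 173.41710°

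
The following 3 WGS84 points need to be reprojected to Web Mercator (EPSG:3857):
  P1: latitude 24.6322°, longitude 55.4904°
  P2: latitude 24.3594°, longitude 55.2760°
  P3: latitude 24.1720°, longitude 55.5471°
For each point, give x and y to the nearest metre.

P1: x 6177163 m, y 2830636 m; P2: x 6153296 m, y 2797264 m; P3: x 6183475 m, y 2774381 m

Web Mercator: x = R·λ, y = R·ln tan(π/4+φ/2), R = 6378137 m.
P1 (24.6322°, 55.4904°) → (6177163.072, 2830635.852) m.
P2 (24.3594°, 55.2760°) → (6153296.173, 2797264.121) m.
P3 (24.1720°, 55.5471°) → (6183474.887, 2774381.109) m.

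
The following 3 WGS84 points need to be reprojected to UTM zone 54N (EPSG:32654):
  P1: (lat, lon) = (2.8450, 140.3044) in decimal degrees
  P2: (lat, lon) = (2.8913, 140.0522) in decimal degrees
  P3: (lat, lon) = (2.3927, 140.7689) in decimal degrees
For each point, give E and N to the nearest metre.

P1: E 422690 m, N 314484 m; P2: E 394662 m, N 319622 m; P3: E 474307 m, N 264469 m

UTM zone 54N: λ₀ = 141°, k₀ = 0.9996.
P1 (2.8450°, 140.3044°) → (422689.998, 314483.869) m.
P2 (2.8913°, 140.0522°) → (394662.137, 319622.196) m.
P3 (2.3927°, 140.7689°) → (474306.556, 264468.948) m.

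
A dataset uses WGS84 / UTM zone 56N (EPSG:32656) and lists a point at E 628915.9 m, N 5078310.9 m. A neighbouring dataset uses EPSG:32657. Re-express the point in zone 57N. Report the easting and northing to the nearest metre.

E 163047 m, N 5086135 m

UTM 56N → geographic: φ = 45.84629988°, λ = 154.66030042°.
UTM 57N (λ₀ = 159°) forward: E = 163047.095 m, N = 5086134.771 m.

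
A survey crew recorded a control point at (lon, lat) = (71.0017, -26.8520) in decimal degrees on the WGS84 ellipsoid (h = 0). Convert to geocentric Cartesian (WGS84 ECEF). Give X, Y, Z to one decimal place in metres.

WGS84: a = 6378137 m, e² = 0.006694380; N(φ) = a/√(1−e²sin²φ) = 6382497.089 m.
X = (N+h)·cosφ·cosλ = 1853726.998 m; Y = (N+h)·cosφ·sinλ = 5384133.061 m; Z = (N(1−e²)+h)·sinφ = -2863594.585 m.

X 1853727.0 m, Y 5384133.1 m, Z -2863594.6 m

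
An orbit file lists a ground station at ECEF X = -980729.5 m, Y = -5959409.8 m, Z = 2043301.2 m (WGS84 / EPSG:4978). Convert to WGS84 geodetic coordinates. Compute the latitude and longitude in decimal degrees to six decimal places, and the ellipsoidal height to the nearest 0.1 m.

lat 18.808800°, lon -99.345300°, h -79.8 m

λ = atan2(Y, X) = -99.34530028°; p = √(X²+Y²) = 6039569.1 m.
Bowring's method on WGS84 (a = 6378137 m, b = 6356752.314 m) gives φ = 18.80879982°, h = -79.804 m.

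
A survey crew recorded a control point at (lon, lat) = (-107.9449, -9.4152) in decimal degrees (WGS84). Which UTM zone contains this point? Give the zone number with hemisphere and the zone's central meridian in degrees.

UTM zone = ⌊(λ + 180)/6⌋ + 1; -107.9449° ∈ [-108°, -102°) → zone 13.
Hemisphere: S (φ < 0).
Central meridian λ₀ = 6×13 − 183 = -105°.

Zone 13S, central meridian -105°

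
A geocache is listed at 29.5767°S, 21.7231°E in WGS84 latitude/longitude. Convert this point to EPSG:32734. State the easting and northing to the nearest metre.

E 570036 m, N 6727900 m

Zone 34 central meridian λ₀ = 6×34 − 183 = 21°; Δλ = +0.7231°.
Transverse Mercator on WGS84 with k₀ = 0.9996 gives E = 570036.358 m, N = 6727900.065 m.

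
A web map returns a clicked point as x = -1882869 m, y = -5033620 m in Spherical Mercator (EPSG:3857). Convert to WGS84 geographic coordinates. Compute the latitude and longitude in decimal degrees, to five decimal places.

R = 6378137 m. λ = x/R = -16.91410001°.
φ = 2·arctan(exp(y/R)) − 90° = 2·arctan(0.45421) − 90° = -41.14410222°.

lat -41.14410°, lon -16.91410°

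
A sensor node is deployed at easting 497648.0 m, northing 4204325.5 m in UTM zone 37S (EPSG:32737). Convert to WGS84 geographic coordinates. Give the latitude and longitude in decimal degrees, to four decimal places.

lat -52.3114°, lon 38.9655°

Zone 37S: λ₀ = 39°, k₀ = 0.9996, false easting 500000 m, false northing 10000000 m.
Meridian distance M = (N − FN)/k₀ = -5797993.7 m.
Inverse transverse Mercator on WGS84 gives φ = -52.31140011°, λ = 38.96549963°.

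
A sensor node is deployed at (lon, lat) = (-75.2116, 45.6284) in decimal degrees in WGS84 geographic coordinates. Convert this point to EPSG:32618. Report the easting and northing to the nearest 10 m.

Zone 18 central meridian λ₀ = 6×18 − 183 = -75°; Δλ = -0.2116°.
Transverse Mercator on WGS84 with k₀ = 0.9996 gives E = 483505.987 m, N = 5052783.304 m.

E 483510 m, N 5052780 m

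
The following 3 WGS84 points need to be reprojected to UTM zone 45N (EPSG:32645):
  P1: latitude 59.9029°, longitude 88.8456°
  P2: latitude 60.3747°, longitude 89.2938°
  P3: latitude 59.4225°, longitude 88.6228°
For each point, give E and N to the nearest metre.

P1: E 603236 m, N 6642036 m; P2: E 626476 m, N 6695343 m; P3: E 592083 m, N 6588222 m

UTM zone 45N: λ₀ = 87°, k₀ = 0.9996.
P1 (59.9029°, 88.8456°) → (603235.934, 6642036.188) m.
P2 (60.3747°, 89.2938°) → (626476.021, 6695343.046) m.
P3 (59.4225°, 88.6228°) → (592082.954, 6588221.993) m.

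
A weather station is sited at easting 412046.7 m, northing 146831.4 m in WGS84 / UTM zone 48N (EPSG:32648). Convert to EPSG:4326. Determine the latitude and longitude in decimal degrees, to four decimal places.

Zone 48N: λ₀ = 105°, k₀ = 0.9996, false easting 500000 m.
Meridian distance M = (N − FN)/k₀ = 146890.2 m.
Inverse transverse Mercator on WGS84 gives φ = 1.32830008°, λ = 104.20940010°.

lat 1.3283°, lon 104.2094°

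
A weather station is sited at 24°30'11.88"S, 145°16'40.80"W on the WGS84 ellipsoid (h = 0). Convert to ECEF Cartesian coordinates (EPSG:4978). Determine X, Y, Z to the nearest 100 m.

X -4773000 m, Y -3307700 m, Z -2629100 m

WGS84: a = 6378137 m, e² = 0.006694380; N(φ) = a/√(1−e²sin²φ) = 6381812.472 m.
X = (N+h)·cosφ·cosλ = -4772961.648 m; Y = (N+h)·cosφ·sinλ = -3307667.444 m; Z = (N(1−e²)+h)·sinφ = -2629110.096 m.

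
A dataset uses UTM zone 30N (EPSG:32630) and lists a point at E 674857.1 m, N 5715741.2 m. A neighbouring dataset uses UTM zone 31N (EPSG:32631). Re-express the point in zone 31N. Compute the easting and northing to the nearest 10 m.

UTM 30N → geographic: φ = 51.56559960°, λ = -0.47709971°.
UTM 31N (λ₀ = 3°) forward: E = 259025.180 m, N = 5718455.526 m.

E 259030 m, N 5718460 m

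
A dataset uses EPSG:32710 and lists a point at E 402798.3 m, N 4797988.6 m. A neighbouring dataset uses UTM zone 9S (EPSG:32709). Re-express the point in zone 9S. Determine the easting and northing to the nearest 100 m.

UTM 10S → geographic: φ = -46.96450013°, λ = -124.27770055°.
UTM 9S (λ₀ = -129°) forward: E = 859225.551 m, N = 4787948.513 m.

E 859200 m, N 4787900 m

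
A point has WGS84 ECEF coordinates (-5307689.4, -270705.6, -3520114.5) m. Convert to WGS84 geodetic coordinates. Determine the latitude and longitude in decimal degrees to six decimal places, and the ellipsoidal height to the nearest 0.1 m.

λ = atan2(Y, X) = -177.08030003°; p = √(X²+Y²) = 5314588.3 m.
Bowring's method on WGS84 (a = 6378137 m, b = 6356752.314 m) gives φ = -33.69579975°, h = 3048.214 m.

lat -33.695800°, lon -177.080300°, h 3048.2 m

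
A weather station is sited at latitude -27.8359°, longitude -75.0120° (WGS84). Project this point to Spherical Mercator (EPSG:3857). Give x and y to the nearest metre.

Web Mercator is spherical with R = a = 6378137 m.
x = R·λ = 6378137 × -1.309206379 = -8350297.643 m.
y = R·ln tan(π/4 + φ/2) = 6378137 × -0.506150972 = -3228300.243 m.

x -8350298 m, y -3228300 m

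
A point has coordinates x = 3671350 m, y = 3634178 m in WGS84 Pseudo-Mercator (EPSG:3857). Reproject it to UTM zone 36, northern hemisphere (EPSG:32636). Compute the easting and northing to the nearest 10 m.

E 498120 m, N 3430820 m

Web Mercator inverse (R = 6378137 m) → φ = 31.01100165°, λ = 32.98029818°.
UTM 36N forward: E = 498119.361 m, N = 3430821.361 m.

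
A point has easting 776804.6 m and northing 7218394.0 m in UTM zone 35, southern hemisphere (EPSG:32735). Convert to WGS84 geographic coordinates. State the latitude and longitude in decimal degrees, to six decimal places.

lat -25.125000°, lon 29.745200°

Zone 35S: λ₀ = 27°, k₀ = 0.9996, false easting 500000 m, false northing 10000000 m.
Meridian distance M = (N − FN)/k₀ = -2782719.1 m.
Inverse transverse Mercator on WGS84 gives φ = -25.12500033°, λ = 29.74519994°.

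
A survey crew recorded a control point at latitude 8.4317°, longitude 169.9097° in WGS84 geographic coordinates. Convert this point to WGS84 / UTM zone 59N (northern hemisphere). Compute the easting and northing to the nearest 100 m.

E 380000 m, N 932200 m

Zone 59 central meridian λ₀ = 6×59 − 183 = 171°; Δλ = -1.0903°.
Transverse Mercator on WGS84 with k₀ = 0.9996 gives E = 379972.629 m, N = 932190.931 m.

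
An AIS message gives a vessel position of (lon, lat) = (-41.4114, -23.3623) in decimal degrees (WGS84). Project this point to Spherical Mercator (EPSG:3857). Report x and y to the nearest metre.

x -4609896 m, y -2675892 m

Web Mercator is spherical with R = a = 6378137 m.
x = R·λ = 6378137 × -0.722765278 = -4609895.961 m.
y = R·ln tan(π/4 + φ/2) = 6378137 × -0.419541301 = -2675891.893 m.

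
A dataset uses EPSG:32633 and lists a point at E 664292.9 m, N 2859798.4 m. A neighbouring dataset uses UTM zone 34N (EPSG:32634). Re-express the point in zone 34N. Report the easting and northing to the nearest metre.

UTM 33N → geographic: φ = 25.84730019°, λ = 16.63940049°.
UTM 34N (λ₀ = 21°) forward: E = 62775.328 m, N = 2866036.465 m.

E 62775 m, N 2866036 m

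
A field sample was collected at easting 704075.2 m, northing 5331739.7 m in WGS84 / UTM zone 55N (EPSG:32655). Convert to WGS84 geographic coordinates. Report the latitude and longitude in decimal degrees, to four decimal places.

lat 48.1062°, lon 149.7415°

Zone 55N: λ₀ = 147°, k₀ = 0.9996, false easting 500000 m.
Meridian distance M = (N − FN)/k₀ = 5333873.2 m.
Inverse transverse Mercator on WGS84 gives φ = 48.10620037°, λ = 149.74150069°.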